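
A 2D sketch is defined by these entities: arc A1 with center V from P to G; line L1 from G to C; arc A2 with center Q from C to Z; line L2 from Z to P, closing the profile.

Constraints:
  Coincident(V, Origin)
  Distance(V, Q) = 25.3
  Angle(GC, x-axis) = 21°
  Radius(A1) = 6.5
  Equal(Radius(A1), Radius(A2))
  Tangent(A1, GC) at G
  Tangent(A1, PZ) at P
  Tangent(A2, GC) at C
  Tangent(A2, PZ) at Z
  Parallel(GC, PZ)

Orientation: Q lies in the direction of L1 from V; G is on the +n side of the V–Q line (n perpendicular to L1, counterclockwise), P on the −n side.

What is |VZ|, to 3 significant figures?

26.1

The slot axis is L1's direction at 21.0°, so u = (cos 21.0°, sin 21.0°) = (0.934, 0.358) and n = (−sin 21.0°, cos 21.0°) = (-0.358, 0.934). V is at the origin and Q lies 25.3 along u from V, so Q = 25.3·u = (23.6, 9.07). Tangency of A1 to both parallel lines with radius 6.5 puts G and P at V ± 6.5·n: G = (-2.33, 6.07), P = (2.33, -6.07). Equal radii place C and Z the same way about Q: C = Q + 6.5·n = (21.3, 15.1), Z = Q − 6.5·n = (25.9, 3.00). Then |VZ| = |Z − V| = 26.1.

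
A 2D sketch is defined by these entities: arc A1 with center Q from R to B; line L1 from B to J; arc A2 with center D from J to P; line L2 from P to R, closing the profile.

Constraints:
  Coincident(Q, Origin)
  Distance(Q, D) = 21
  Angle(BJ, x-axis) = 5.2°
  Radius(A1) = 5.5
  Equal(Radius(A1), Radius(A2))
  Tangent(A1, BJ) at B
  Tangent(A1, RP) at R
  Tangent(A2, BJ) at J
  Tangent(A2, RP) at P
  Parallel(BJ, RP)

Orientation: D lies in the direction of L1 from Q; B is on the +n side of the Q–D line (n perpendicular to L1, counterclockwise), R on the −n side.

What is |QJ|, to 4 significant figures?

21.71

The slot axis is L1's direction at 5.2°, so u = (cos 5.2°, sin 5.2°) = (0.9959, 0.09063) and n = (−sin 5.2°, cos 5.2°) = (-0.09063, 0.9959). Q is at the origin and D lies 21.0 along u from Q, so D = 21.0·u = (20.91, 1.903). Tangency of A1 to both parallel lines with radius 5.5 puts B and R at Q ± 5.5·n: B = (-0.4985, 5.477), R = (0.4985, -5.477). Equal radii place J and P the same way about D: J = D + 5.5·n = (20.42, 7.381), P = D − 5.5·n = (21.41, -3.574). Then |QJ| = |J − Q| = 21.71.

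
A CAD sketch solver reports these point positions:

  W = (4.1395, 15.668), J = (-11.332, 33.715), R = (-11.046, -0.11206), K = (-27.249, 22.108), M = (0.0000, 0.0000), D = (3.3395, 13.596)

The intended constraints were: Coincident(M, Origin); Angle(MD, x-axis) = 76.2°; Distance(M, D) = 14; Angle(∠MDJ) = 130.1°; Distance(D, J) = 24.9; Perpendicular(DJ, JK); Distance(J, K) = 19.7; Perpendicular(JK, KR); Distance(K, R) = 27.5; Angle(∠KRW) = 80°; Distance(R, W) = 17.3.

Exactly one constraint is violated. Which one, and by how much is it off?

Distance(R, W) = 17.3 — off by 4.60.

M = (0.00, 0.00) ✓; MD at 76.20° ✓; |MD| = 14.00 ✓; ∠MDJ = 130.1° ✓; |DJ| = 24.90 ✓; ∠(DJ, JK) = 90.00° ✓; |JK| = 19.70 ✓; ∠(JK, KR) = 90.00° ✓; |KR| = 27.50 ✓; ∠KRW = 80.00° ✓; |RW| = 21.90 ✗.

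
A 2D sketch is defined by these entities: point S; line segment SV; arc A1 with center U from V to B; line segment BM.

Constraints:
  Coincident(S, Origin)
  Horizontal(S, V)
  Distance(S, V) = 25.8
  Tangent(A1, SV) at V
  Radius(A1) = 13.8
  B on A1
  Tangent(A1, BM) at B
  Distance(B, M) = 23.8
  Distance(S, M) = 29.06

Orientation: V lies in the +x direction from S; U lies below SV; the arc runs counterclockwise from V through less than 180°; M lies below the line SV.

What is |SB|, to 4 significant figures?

15.47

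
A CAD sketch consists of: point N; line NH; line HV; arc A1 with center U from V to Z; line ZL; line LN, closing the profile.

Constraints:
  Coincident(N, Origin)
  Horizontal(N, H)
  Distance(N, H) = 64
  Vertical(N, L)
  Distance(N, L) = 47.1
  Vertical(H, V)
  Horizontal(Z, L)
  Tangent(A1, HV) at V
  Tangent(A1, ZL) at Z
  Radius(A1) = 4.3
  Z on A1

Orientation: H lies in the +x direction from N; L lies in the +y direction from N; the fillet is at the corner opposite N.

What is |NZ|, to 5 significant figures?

76.043

N is at the origin; N and H share the same y with |NH| = 64.0 and H on the +x side, so H = (64.000, 0.0000). NL is vertical with |NL| = 47.1 and L on the +y side, so L = (0.0000, 47.100). The virtual corner opposite N is at (64.000, 47.100). Since A1 is tangent to HV there, UV ⟂ HV and A1 meets ZL tangentially, so UZ is at right angles to ZL, with radius 4.3, so the center U sits 4.3 in from both sides at U = (59.700, 42.800). That places the tangent points at V = (64.000, 42.800) on HV and Z = (59.700, 47.100) on ZL. Then |NZ| = |Z − N| = 76.043.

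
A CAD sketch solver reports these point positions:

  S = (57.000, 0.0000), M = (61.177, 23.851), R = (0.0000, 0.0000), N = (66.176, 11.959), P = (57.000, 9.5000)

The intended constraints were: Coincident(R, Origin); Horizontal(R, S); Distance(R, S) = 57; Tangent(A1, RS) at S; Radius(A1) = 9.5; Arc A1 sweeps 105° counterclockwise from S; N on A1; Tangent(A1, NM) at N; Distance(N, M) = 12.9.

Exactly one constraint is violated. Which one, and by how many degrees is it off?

Tangent(A1, NM) at N — off by 7.80°.

R = (0.00, 0.00) ✓; R.y = 0.00, S.y = 0.00 ✓; |RS| = 57.00 ✓; ∠(PS, SR) = 90.00° ✓; |PS| = 9.500 ✓; bearing(P→N) − bearing(P→S) = 105.0° ✓; |PN| = 9.500 ✓; ∠(PN, NM) = 82.20° ✗; |NM| = 12.90 ✓.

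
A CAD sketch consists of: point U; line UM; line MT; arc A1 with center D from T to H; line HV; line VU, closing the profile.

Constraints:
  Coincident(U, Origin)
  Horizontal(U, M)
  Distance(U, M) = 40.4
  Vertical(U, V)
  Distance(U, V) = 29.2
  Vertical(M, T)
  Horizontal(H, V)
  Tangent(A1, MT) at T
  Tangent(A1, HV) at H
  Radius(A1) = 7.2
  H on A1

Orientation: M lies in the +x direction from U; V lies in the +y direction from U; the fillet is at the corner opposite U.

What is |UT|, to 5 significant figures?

46.002

The virtual corner opposite U is at (40.400, 29.200). Tangency of A1 to MT means the radius DT is perpendicular to MT and A1 meets HV tangentially, so DH is at right angles to HV, with radius 7.2, so the center D sits 7.2 in from both sides at D = (33.200, 22.000). That places the tangent points at T = (40.400, 22.000) on MT and H = (33.200, 29.200) on HV. Then |UT| = |T − U| = 46.002.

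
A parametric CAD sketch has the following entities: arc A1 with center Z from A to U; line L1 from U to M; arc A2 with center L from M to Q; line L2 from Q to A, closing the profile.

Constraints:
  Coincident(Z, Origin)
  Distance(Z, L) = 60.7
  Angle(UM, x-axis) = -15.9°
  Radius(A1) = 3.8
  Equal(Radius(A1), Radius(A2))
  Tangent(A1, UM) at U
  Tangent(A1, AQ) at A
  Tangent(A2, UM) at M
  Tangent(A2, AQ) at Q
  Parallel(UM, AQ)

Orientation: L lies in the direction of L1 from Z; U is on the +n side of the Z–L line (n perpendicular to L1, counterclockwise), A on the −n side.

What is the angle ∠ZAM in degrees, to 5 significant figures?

82.863°

Tangency of A1 to both parallel lines with radius 3.8 puts U and A at Z ± 3.8·n: U = (1.0410, 3.6546), A = (-1.0410, -3.6546). Equal radii place M and Q the same way about L: M = L + 3.8·n = (59.419, -12.975), Q = L − 3.8·n = (57.337, -20.284). Then cos ∠ZAM = AZ·AM / (|AZ||AM|), giving 82.863°.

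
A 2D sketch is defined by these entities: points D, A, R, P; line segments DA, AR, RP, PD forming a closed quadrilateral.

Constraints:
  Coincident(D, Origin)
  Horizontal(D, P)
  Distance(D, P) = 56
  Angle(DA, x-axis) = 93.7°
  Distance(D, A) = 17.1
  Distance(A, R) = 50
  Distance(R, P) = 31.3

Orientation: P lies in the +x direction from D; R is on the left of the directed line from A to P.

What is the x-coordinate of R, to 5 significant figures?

47.185

D is at the origin; D and P share the same y with |DP| = 56.0 and P in +x, so P = (56.0, 0). DA runs at 93.7° with |DA| = 17.1, so A = (-1.1035, 17.064). R is determined by |AR| = 50.0 and |RP| = 31.3 together: it lies at the intersection of circle(A, 50.0) and circle(P, 31.3). With |AP| = 59.599, the foot of the radical line on AP is 42.554 from A and the perpendicular offset is √(50.0² − 42.554²) = 26.252. Taking the left-of-AP solution: R = (47.185, 30.033).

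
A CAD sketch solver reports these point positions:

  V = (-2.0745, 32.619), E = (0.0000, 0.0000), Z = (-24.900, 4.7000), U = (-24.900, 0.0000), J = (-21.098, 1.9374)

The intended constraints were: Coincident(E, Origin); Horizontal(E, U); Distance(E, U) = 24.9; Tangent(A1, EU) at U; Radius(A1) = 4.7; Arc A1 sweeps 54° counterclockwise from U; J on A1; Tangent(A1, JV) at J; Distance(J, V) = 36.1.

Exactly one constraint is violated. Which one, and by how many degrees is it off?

Tangent(A1, JV) at J — off by 4.20°.

E = (0.00, 0.00) ✓; E.y = 0.00, U.y = 0.00 ✓; |EU| = 24.90 ✓; ∠(ZU, UE) = 90.00° ✓; |ZU| = 4.700 ✓; bearing(Z→J) − bearing(Z→U) = 54.00° ✓; |ZJ| = 4.700 ✓; ∠(ZJ, JV) = 85.80° ✗; |JV| = 36.10 ✓.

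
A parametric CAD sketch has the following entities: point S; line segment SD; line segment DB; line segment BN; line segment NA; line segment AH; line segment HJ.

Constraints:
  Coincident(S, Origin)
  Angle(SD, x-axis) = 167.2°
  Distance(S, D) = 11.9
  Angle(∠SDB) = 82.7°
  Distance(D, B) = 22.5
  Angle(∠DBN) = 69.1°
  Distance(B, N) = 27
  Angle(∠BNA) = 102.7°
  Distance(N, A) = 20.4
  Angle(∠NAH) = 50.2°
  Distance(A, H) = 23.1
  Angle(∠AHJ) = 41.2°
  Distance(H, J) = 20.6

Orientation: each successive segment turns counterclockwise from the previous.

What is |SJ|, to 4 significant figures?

16.59

S is at the origin; SD runs at 167.2° with length 11.9, so D = (-11.60, 2.636). ∠SDB = 82.7° gives DB at -95.50° from the x-axis; with |DB| = 22.5, B = (-13.76, -19.76). ∠DBN = 69.1° gives BN at 15.40° from the x-axis; with |BN| = 27.0, N = (12.27, -12.59). ∠BNA = 102.7° gives NA at 92.70° from the x-axis; with |NA| = 20.4, A = (11.31, 7.787). ∠NAH = 50.2° gives AH at -137.5° from the x-axis; with |AH| = 23.1, H = (-5.722, -7.819). ∠AHJ = 41.2° gives HJ at 1.300° from the x-axis; with |HJ| = 20.6, J = (14.87, -7.351). Then |SJ| = |J − S| = 16.59.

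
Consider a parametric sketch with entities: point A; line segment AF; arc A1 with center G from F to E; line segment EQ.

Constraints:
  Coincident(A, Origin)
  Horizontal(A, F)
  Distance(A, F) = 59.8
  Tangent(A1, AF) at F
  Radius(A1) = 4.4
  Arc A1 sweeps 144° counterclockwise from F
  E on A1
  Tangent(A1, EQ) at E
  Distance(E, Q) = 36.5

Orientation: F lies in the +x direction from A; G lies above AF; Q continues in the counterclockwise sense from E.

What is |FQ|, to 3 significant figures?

39.9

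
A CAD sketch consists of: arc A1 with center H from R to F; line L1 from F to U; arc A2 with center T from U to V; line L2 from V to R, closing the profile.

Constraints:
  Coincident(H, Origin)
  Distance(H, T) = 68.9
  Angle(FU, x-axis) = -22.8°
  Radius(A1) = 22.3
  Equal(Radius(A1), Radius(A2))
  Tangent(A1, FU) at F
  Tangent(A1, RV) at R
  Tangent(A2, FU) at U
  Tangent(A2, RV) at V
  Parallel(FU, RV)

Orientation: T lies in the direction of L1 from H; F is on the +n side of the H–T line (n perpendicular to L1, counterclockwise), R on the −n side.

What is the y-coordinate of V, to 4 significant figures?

-47.26

The slot axis is L1's direction at -22.8°, so u = (cos -22.8°, sin -22.8°) = (0.9219, -0.3875) and n = (−sin -22.8°, cos -22.8°) = (0.3875, 0.9219). H is at the origin and T lies 68.9 along u from H, so T = 68.9·u = (63.52, -26.70). Tangency of A1 to both parallel lines with radius 22.3 puts F and R at H ± 22.3·n: F = (8.642, 20.56), R = (-8.642, -20.56). Equal radii place U and V the same way about T: U = T + 22.3·n = (72.16, -6.142), V = T − 22.3·n = (54.87, -47.26). So V.y = -47.26.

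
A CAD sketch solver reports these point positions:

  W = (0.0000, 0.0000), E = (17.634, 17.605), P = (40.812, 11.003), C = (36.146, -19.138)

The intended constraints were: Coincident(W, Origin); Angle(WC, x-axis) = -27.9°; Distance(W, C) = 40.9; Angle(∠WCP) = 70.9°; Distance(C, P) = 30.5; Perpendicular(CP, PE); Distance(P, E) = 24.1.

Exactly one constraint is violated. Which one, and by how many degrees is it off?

Perpendicular(CP, PE) — off by 7.10°.

W = (0.00, 0.00) ✓; WC at -27.90° ✓; |WC| = 40.90 ✓; ∠WCP = 70.90° ✓; |CP| = 30.50 ✓; ∠(CP, PE) = 82.90° ✗; |PE| = 24.10 ✓.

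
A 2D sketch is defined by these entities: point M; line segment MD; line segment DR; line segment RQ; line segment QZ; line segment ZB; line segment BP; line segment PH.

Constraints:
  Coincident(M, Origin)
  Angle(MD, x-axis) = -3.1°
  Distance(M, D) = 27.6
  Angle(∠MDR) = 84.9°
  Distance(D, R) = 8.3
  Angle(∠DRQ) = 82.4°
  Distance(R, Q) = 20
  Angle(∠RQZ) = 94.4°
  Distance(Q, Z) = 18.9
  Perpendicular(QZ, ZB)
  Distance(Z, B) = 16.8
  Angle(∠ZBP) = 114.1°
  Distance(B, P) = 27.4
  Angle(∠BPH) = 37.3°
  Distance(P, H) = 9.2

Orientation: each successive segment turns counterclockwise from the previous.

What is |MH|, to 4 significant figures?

28.10

∠ZBP = 114.1° gives BP at 71.10° from the x-axis; with |BP| = 27.4, P = (34.87, 12.09). ∠BPH = 37.3° gives PH at -146.2° from the x-axis; with |PH| = 9.2, H = (27.22, 6.972). Then |MH| = |H − M| = 28.10.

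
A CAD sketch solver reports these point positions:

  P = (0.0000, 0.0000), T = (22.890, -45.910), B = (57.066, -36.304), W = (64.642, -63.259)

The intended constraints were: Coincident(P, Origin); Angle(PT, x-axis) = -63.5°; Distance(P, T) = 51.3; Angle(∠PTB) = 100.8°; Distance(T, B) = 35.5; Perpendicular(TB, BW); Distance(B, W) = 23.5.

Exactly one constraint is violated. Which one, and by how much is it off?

Distance(B, W) = 23.5 — off by 4.50.

P = (0.00, 0.00) ✓; PT at -63.50° ✓; |PT| = 51.30 ✓; ∠PTB = 100.8° ✓; |TB| = 35.50 ✓; ∠(TB, BW) = 90.00° ✓; |BW| = 28.00 ✗.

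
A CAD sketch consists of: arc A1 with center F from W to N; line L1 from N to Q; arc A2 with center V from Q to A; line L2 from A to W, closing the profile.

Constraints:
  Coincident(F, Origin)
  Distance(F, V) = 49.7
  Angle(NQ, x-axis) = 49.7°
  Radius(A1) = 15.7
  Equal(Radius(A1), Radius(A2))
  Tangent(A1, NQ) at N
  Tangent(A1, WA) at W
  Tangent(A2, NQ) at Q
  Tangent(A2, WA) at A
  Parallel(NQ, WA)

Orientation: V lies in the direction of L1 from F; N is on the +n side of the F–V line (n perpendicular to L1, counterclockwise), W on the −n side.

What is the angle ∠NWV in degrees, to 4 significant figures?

72.47°

The slot axis is L1's direction at 49.7°, so u = (cos 49.7°, sin 49.7°) = (0.6468, 0.7627) and n = (−sin 49.7°, cos 49.7°) = (-0.7627, 0.6468). F is at the origin and V lies 49.7 along u from F, so V = 49.7·u = (32.15, 37.90). Tangency of A1 to both parallel lines with radius 15.7 puts N and W at F ± 15.7·n: N = (-11.97, 10.15), W = (11.97, -10.15). Then cos ∠NWV = WN·WV / (|WN||WV|), giving 72.47°.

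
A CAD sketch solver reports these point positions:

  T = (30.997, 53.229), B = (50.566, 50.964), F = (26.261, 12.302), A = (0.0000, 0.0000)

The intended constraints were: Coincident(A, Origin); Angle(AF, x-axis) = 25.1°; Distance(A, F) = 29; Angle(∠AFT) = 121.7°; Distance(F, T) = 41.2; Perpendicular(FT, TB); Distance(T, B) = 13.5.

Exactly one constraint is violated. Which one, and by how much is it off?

Distance(T, B) = 13.5 — off by 6.20.

A = (0.00, 0.00) ✓; AF at 25.10° ✓; |AF| = 29.00 ✓; ∠AFT = 121.7° ✓; |FT| = 41.20 ✓; ∠(FT, TB) = 90.00° ✓; |TB| = 19.70 ✗.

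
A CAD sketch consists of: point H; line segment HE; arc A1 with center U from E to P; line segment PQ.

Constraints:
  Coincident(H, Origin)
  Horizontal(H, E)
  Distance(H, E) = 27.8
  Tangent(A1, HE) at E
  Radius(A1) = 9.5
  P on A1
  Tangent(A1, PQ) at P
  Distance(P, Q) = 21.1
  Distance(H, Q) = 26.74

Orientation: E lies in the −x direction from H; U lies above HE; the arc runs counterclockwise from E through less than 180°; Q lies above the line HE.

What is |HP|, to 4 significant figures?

19.95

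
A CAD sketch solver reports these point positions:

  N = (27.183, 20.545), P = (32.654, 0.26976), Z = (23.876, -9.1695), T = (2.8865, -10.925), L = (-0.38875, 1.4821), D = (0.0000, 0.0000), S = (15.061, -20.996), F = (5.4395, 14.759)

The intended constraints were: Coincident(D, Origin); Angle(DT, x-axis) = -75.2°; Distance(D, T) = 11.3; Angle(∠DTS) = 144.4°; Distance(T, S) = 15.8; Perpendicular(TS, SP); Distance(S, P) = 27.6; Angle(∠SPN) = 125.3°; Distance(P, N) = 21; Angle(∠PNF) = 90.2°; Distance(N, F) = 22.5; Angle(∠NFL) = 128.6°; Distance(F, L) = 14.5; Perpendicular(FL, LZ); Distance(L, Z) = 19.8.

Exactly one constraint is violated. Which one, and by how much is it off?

Distance(L, Z) = 19.8 — off by 6.70.

D = (0.00, 0.00) ✓; DT at -75.20° ✓; |DT| = 11.30 ✓; ∠DTS = 144.4° ✓; |TS| = 15.80 ✓; ∠(TS, SP) = 90.00° ✓; |SP| = 27.60 ✓; ∠SPN = 125.3° ✓; |PN| = 21.00 ✓; ∠PNF = 90.20° ✓; |NF| = 22.50 ✓; ∠NFL = 128.6° ✓; |FL| = 14.50 ✓; ∠(FL, LZ) = 90.00° ✓; |LZ| = 26.50 ✗.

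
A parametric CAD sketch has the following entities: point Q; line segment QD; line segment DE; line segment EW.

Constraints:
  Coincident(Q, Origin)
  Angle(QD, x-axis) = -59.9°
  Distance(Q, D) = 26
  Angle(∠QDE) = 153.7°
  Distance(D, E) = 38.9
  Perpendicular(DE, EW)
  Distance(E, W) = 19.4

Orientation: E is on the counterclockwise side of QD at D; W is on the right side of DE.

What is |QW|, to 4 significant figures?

69.47

∠QDE = 153.7°, so DE runs at -59.9° + (180° − 153.7°) = -33.60° from the x-axis; with |DE| = 38.9, E = D + 38.9·(cos -33.60°, sin -33.60°) = (45.44, -44.02). DE is perpendicular to EW; with |EW| = 19.4 on the right of DE, W = E + 19.4·(-0.5534, -0.8329) = (34.70, -60.18). Then |QW| = |W − Q| = 69.47.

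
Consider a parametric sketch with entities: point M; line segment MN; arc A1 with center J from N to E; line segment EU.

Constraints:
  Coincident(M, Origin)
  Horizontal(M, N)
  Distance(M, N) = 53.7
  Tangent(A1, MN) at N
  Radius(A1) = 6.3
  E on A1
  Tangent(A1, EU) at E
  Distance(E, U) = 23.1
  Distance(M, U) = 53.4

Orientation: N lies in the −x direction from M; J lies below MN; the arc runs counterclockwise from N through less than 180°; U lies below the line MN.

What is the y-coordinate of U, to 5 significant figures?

-28.635

M is at the origin; MN is horizontal with |MN| = 53.7 and N on the −x side, so N = (-53.700, 0.0000). The tangent condition forces JN to be normal to MN, so J = N + (0, -6.3) = (-53.700, -6.3000). Since JE ⟂ EU (tangency), |JU| = √(6.3² + 23.1²) = 23.944 regardless of where E sits on A1. So U lies on both circle(M, 53.4) and circle(J, 23.944); the below-MN intersection is U = (-45.073, -28.635). E is the foot of the tangent from U: E = (-58.773, -10.036).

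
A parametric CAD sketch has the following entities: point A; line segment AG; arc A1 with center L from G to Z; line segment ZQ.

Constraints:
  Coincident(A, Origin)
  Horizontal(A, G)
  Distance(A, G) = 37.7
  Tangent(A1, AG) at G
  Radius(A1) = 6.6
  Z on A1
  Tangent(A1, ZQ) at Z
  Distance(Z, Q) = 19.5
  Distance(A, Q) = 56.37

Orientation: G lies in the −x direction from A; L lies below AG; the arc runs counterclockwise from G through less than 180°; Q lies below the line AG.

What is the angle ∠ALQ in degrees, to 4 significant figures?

144.9°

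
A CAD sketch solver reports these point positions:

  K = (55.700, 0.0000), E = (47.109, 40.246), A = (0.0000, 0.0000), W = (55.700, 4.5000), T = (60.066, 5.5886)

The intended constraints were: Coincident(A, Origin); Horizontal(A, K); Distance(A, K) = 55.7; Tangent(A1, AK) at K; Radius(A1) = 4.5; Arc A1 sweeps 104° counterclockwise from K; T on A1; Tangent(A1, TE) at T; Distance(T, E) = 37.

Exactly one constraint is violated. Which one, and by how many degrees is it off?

Tangent(A1, TE) at T — off by 6.50°.

A = (0.00, 0.00) ✓; A.y = 0.00, K.y = 0.00 ✓; |AK| = 55.70 ✓; ∠(WK, KA) = 90.00° ✓; |WK| = 4.500 ✓; bearing(W→T) − bearing(W→K) = 104.0° ✓; |WT| = 4.500 ✓; ∠(WT, TE) = 83.50° ✗; |TE| = 37.00 ✓.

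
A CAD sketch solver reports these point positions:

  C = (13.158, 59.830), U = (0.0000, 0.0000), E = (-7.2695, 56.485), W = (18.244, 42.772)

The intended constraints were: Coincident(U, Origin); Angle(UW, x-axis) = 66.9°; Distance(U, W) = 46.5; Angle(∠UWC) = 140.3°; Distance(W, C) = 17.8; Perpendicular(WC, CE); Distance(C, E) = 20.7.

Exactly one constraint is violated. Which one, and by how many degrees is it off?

Perpendicular(WC, CE) — off by 7.30°.

U = (0.00, 0.00) ✓; UW at 66.90° ✓; |UW| = 46.50 ✓; ∠UWC = 140.3° ✓; |WC| = 17.80 ✓; ∠(WC, CE) = 82.70° ✗; |CE| = 20.70 ✓.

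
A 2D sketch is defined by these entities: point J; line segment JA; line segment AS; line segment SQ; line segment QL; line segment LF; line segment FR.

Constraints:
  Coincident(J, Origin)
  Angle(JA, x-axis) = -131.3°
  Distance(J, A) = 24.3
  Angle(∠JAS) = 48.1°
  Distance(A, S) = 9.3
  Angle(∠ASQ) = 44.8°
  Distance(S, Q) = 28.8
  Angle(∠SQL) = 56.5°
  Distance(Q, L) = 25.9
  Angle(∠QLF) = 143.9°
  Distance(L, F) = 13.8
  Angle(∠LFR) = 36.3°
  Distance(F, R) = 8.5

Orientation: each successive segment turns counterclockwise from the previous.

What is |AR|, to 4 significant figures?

12.76

J is at the origin; JA runs at -131.3° with length 24.3, so A = (-16.04, -18.26). ∠JAS = 48.1° gives AS at 0.6000° from the x-axis; with |AS| = 9.3, S = (-6.739, -18.16). ∠ASQ = 44.8° gives SQ at 135.8° from the x-axis; with |SQ| = 28.8, Q = (-27.39, 1.920). ∠SQL = 56.5° gives QL at -100.7° from the x-axis; with |QL| = 25.9, L = (-32.19, -23.53). ∠QLF = 143.9° gives LF at -64.60° from the x-axis; with |LF| = 13.8, F = (-26.28, -36.00). ∠LFR = 36.3° gives FR at 79.10° from the x-axis; with |FR| = 8.5, R = (-24.67, -27.65). Then |AR| = |R − A| = 12.76.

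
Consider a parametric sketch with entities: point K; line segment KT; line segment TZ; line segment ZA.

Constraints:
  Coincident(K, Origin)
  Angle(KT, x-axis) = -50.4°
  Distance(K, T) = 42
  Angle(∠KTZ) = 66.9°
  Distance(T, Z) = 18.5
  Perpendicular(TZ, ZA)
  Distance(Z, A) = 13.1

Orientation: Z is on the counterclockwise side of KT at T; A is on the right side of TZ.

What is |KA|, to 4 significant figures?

51.77

K is at the origin; KT runs at -50.4° with length 42.0, so T = 42.0·(cos -50.4°, sin -50.4°) = (26.77, -32.36). ∠KTZ = 66.9°, so TZ runs at -50.4° + (180° − 66.9°) = 62.70° from the x-axis; with |TZ| = 18.5, Z = T + 18.5·(cos 62.70°, sin 62.70°) = (35.26, -15.92). TZ is perpendicular to ZA; with |ZA| = 13.1 on the right of TZ, A = Z + 13.1·(0.8886, -0.4586) = (46.90, -21.93). Then |KA| = |A − K| = 51.77.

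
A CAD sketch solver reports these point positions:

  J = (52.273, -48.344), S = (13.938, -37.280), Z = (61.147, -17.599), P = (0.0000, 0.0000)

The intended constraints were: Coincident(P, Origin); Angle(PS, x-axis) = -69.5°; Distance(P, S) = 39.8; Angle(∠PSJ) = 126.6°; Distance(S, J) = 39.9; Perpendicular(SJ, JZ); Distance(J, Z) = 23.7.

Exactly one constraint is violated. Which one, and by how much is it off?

Distance(J, Z) = 23.7 — off by 8.30.

P = (0.00, 0.00) ✓; PS at -69.50° ✓; |PS| = 39.80 ✓; ∠PSJ = 126.6° ✓; |SJ| = 39.90 ✓; ∠(SJ, JZ) = 90.00° ✓; |JZ| = 32.00 ✗.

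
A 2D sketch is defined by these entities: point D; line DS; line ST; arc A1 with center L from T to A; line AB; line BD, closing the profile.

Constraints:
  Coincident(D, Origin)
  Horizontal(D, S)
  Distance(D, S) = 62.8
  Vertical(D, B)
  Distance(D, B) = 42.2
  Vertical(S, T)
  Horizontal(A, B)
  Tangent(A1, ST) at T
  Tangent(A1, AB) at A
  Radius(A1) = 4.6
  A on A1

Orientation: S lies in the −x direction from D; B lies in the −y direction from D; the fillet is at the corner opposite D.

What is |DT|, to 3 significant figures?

73.2

The virtual corner opposite D is at (-62.8, -42.2). The tangent condition forces LT to be normal to ST and tangency of A1 to AB means the radius LA is perpendicular to AB, with radius 4.6, so the center L sits 4.6 in from both sides at L = (-58.2, -37.6). That places the tangent points at T = (-62.8, -37.6) on ST and A = (-58.2, -42.2) on AB. Then |DT| = |T − D| = 73.2.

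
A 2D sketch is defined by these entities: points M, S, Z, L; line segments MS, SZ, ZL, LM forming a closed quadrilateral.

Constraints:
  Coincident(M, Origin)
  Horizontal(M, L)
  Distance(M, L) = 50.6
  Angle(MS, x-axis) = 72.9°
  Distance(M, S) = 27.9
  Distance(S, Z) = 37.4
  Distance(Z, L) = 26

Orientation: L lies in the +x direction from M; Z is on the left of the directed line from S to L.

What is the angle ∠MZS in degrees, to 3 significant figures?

31.0°

Checks: |SZ| = 37.40 ✓; |ZL| = 26.00 ✓.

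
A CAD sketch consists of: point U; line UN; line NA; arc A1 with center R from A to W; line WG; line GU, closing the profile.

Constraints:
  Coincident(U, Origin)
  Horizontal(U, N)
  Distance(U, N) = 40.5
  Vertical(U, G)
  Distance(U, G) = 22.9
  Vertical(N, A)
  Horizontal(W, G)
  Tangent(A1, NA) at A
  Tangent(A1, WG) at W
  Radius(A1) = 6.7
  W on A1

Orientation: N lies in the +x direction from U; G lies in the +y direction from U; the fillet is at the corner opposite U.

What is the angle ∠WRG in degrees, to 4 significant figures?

78.79°

The virtual corner opposite U is at (40.50, 22.90). A1 meets NA tangentially, so RA is at right angles to NA and tangency of A1 to WG means the radius RW is perpendicular to WG, with radius 6.7, so the center R sits 6.7 in from both sides at R = (33.80, 16.20). That places the tangent points at A = (40.50, 16.20) on NA and W = (33.80, 22.90) on WG. Then cos ∠WRG = RW·RG / (|RW||RG|), giving 78.79°.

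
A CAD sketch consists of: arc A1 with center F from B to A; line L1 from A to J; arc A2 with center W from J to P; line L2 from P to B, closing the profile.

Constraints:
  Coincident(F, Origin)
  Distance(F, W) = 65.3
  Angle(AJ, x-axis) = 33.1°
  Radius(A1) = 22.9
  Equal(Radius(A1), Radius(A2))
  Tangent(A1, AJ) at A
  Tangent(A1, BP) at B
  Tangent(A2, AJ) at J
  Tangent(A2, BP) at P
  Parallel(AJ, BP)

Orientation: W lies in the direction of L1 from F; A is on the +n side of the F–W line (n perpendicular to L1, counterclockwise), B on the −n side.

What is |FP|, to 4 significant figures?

69.20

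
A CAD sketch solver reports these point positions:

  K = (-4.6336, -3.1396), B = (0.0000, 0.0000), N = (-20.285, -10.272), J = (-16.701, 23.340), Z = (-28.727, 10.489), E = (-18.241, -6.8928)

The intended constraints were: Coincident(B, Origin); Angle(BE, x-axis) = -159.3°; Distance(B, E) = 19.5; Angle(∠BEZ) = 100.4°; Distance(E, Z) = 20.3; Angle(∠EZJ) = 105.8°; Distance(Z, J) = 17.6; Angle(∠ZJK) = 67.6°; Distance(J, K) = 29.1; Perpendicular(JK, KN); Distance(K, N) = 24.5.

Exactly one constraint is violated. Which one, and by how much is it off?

Distance(K, N) = 24.5 — off by 7.30.

B = (0.00, 0.00) ✓; BE at -159.3° ✓; |BE| = 19.50 ✓; ∠BEZ = 100.4° ✓; |EZ| = 20.30 ✓; ∠EZJ = 105.8° ✓; |ZJ| = 17.60 ✓; ∠ZJK = 67.60° ✓; |JK| = 29.10 ✓; ∠(JK, KN) = 90.00° ✓; |KN| = 17.20 ✗.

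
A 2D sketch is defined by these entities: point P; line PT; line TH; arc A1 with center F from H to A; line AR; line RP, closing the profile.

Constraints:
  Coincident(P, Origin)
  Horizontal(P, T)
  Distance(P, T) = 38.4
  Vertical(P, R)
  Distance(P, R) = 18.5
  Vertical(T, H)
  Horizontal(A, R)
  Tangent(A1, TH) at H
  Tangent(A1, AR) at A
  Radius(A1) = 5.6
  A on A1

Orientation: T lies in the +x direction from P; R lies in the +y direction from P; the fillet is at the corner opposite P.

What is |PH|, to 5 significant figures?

40.509

The virtual corner opposite P is at (38.400, 18.500). Tangency of A1 to TH means the radius FH is perpendicular to TH and the tangent condition forces FA to be normal to AR, with radius 5.6, so the center F sits 5.6 in from both sides at F = (32.800, 12.900). That places the tangent points at H = (38.400, 12.900) on TH and A = (32.800, 18.500) on AR. Then |PH| = |H − P| = 40.509.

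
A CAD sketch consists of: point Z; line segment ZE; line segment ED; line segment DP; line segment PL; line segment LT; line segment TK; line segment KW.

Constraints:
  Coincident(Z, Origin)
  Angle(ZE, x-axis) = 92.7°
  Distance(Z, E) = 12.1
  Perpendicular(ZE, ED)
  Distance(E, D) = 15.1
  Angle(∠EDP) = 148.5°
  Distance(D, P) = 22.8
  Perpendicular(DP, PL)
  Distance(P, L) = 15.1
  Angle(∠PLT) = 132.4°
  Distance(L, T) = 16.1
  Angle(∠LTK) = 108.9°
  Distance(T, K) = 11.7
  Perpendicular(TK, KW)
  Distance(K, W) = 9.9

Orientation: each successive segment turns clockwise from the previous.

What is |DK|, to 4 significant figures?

20.35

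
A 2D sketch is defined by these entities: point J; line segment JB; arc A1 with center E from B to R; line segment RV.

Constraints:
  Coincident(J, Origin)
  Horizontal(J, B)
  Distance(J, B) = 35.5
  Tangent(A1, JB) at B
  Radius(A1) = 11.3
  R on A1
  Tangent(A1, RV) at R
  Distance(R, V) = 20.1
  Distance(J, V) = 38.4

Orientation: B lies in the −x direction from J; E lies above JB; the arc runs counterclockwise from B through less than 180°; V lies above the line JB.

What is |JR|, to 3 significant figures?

26.5

J is at the origin; JB is horizontal with |JB| = 35.5 and B on the −x side, so B = (-35.5, 0.00). A1 meets JB tangentially, so EB is at right angles to JB, so E = B + (0, 11.3) = (-35.5, 11.3). Since ER ⟂ RV (tangency), |EV| = √(11.3² + 20.1²) = 23.1 regardless of where R sits on A1. So V lies on both circle(J, 38.4) and circle(E, 23.1); the above-JB intersection is V = (-23.1, 30.7). R is the foot of the tangent from V: R = (-24.2, 10.6).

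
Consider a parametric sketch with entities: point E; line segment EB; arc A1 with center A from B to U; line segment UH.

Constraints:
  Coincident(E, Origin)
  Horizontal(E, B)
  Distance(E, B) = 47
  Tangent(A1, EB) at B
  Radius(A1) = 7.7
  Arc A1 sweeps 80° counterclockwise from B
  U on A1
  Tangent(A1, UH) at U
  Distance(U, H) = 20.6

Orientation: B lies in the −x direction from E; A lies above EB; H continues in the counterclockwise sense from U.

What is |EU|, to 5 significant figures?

39.927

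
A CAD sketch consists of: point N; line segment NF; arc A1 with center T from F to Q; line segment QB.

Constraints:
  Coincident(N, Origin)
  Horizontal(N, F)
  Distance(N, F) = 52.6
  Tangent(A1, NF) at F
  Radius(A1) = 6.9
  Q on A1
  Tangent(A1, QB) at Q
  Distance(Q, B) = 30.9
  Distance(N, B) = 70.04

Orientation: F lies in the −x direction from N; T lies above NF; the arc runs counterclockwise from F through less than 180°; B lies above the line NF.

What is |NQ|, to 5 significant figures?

47.305

Checks: |TQ| = 6.900 ✓; ∠(TQ, QB) = 90.00° ✓; |QB| = 30.90 ✓; |NB| = 70.04 ✓.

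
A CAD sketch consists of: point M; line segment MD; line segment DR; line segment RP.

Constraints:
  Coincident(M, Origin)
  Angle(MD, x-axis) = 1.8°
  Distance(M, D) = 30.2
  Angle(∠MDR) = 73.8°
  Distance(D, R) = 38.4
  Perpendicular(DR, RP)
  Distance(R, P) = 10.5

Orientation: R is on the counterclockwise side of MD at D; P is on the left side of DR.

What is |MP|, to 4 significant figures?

35.22

M is at the origin; MD runs at 1.8° with length 30.2, so D = 30.2·(cos 1.8°, sin 1.8°) = (30.19, 0.9486). ∠MDR = 73.8°, so DR runs at 1.8° + (180° − 73.8°) = 108.0° from the x-axis; with |DR| = 38.4, R = D + 38.4·(cos 108.0°, sin 108.0°) = (18.32, 37.47). DR is perpendicular to RP; with |RP| = 10.5 on the left of DR, P = R + 10.5·(-0.9511, -0.3090) = (8.333, 34.22). Then |MP| = |P − M| = 35.22.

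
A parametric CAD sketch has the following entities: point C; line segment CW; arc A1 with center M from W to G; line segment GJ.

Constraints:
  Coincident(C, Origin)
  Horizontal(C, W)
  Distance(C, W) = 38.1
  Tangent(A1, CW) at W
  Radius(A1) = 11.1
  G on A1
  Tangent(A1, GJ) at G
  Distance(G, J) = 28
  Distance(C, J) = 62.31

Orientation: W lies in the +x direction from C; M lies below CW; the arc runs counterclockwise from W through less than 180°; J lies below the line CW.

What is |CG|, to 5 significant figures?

34.993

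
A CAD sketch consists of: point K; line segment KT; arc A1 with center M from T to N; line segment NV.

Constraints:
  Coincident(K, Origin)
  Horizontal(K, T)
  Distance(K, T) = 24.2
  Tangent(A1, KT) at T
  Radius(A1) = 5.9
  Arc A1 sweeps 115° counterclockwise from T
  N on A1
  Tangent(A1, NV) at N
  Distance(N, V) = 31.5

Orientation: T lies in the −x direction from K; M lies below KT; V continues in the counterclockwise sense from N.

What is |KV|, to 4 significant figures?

40.35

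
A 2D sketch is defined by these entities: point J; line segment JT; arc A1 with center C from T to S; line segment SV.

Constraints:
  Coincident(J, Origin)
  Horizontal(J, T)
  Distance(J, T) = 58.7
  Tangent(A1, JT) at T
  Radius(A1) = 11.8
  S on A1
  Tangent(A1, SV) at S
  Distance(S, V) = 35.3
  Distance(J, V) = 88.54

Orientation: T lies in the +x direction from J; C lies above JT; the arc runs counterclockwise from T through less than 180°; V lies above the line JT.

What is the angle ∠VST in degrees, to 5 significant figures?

140.11°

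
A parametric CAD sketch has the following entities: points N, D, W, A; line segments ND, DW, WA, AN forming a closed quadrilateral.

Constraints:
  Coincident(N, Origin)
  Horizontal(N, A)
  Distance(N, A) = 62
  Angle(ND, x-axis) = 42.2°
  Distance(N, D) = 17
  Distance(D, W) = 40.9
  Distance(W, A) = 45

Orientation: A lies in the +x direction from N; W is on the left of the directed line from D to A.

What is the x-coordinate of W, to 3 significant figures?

41.7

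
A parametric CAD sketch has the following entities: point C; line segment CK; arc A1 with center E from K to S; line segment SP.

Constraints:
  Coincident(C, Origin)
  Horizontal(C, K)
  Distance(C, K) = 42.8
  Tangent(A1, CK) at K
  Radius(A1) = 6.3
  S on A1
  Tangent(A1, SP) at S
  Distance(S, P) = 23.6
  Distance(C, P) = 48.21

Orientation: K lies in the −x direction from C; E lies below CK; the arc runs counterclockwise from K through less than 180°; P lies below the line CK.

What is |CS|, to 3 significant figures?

49.3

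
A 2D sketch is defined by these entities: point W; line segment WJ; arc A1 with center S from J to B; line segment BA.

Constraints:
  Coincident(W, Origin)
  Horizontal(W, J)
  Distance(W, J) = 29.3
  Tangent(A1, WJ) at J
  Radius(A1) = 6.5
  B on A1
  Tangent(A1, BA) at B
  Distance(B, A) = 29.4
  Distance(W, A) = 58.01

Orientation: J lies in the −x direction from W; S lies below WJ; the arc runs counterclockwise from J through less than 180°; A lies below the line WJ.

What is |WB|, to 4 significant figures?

34.77

Checks: ∠(SJ, JW) = 90.00° ✓; |SJ| = 6.500 ✓; |SB| = 6.500 ✓; ∠(SB, BA) = 90.00° ✓; |BA| = 29.40 ✓; |WA| = 58.01 ✓.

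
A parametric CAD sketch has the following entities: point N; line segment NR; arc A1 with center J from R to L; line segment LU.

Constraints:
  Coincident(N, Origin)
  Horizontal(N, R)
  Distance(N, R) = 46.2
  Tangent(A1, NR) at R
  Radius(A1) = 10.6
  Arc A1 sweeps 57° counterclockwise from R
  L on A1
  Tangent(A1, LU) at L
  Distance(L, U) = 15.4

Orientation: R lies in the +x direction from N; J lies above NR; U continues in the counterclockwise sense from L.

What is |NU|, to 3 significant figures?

65.9

N is at the origin; NR is horizontal with |NR| = 46.2 and R on the +x side, so R = (46.2, 0.00). The tangent condition forces JR to be normal to NR, so J = R + (0, 10.6) = (46.2, 10.6). On A1, R sits at bearing -90° from J; a 57° counterclockwise sweep puts L at bearing -33°, so L = J + 10.6·(cos -33°, sin -33°) = (55.1, 4.83). The tangent condition forces JL to be normal to LU, so LU runs along (−sin -33°, cos -33°); with |LU| = 15.4, U = (63.5, 17.7). Then |NU| = |U − N| = 65.9.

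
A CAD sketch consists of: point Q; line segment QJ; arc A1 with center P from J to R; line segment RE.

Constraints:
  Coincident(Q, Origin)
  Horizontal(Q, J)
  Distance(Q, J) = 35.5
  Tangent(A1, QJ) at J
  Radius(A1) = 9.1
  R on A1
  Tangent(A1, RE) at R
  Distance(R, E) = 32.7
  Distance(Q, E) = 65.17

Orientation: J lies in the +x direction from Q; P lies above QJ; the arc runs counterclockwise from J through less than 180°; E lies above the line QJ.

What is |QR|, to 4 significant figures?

44.81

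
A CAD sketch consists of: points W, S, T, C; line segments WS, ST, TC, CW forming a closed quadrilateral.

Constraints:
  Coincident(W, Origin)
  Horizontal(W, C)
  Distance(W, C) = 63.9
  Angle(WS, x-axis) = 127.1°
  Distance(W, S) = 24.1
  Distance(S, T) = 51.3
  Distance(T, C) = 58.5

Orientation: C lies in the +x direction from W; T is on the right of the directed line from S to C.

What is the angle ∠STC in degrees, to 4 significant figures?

94.47°

Checks: |ST| = 51.30 ✓; |TC| = 58.50 ✓.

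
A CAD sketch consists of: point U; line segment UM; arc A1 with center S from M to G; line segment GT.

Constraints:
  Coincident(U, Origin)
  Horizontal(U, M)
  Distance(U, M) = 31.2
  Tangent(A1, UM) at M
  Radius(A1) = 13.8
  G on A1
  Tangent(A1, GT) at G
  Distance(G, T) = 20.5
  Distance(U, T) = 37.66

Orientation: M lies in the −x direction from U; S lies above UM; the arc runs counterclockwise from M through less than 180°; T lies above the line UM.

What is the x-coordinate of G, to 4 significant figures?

-17.41

U is at the origin; UM is horizontal with |UM| = 31.2 and M on the −x side, so M = (-31.20, 0.000). The tangent condition forces SM to be normal to UM, so S = M + (0, 13.8) = (-31.20, 13.80). Since SG ⟂ GT (tangency), |ST| = √(13.8² + 20.5²) = 24.71 regardless of where G sits on A1. So T lies on both circle(U, 37.66) and circle(S, 24.71); the above-UM intersection is T = (-16.65, 33.78). G is the foot of the tangent from T: G = (-17.41, 13.29).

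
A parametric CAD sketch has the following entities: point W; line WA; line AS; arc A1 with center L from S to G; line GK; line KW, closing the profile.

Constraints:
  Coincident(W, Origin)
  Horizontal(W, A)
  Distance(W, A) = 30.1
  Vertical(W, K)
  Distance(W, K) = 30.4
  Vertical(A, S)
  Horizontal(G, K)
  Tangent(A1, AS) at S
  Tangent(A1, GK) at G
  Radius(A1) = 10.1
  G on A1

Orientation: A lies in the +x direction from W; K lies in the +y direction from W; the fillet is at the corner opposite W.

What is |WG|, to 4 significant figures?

36.39

The virtual corner opposite W is at (30.10, 30.40). The tangent condition forces LS to be normal to AS and A1 meets GK tangentially, so LG is at right angles to GK, with radius 10.1, so the center L sits 10.1 in from both sides at L = (20.00, 20.30). That places the tangent points at S = (30.10, 20.30) on AS and G = (20.00, 30.40) on GK. Then |WG| = |G − W| = 36.39.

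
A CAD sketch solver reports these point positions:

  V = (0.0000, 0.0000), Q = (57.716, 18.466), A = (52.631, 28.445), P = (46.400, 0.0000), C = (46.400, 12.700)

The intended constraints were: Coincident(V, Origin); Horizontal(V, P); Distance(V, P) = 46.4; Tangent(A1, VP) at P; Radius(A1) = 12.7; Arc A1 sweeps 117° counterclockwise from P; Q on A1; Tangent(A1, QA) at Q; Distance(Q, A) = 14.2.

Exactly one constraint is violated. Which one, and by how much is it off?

Distance(Q, A) = 14.2 — off by 3.00.

V = (0.00, 0.00) ✓; V.y = 0.00, P.y = 0.00 ✓; |VP| = 46.40 ✓; ∠(CP, PV) = 90.00° ✓; |CP| = 12.70 ✓; bearing(C→Q) − bearing(C→P) = 117.0° ✓; |CQ| = 12.70 ✓; ∠(CQ, QA) = 90.00° ✓; |QA| = 11.20 ✗.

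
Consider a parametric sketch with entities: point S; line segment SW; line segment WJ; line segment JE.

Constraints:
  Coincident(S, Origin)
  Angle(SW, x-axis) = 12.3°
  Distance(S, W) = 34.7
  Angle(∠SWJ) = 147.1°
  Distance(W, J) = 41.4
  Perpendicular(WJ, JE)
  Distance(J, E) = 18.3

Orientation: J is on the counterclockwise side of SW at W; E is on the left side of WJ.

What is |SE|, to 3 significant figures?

70.5

∠SWJ = 147.1°, so WJ runs at 12.3° + (180° − 147.1°) = 45.2° from the x-axis; with |WJ| = 41.4, J = W + 41.4·(cos 45.2°, sin 45.2°) = (63.1, 36.8). WJ ⟂ JE; with |JE| = 18.3 on the left of WJ, E = J + 18.3·(-0.710, 0.705) = (50.1, 49.7). Then |SE| = |E − S| = 70.5.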